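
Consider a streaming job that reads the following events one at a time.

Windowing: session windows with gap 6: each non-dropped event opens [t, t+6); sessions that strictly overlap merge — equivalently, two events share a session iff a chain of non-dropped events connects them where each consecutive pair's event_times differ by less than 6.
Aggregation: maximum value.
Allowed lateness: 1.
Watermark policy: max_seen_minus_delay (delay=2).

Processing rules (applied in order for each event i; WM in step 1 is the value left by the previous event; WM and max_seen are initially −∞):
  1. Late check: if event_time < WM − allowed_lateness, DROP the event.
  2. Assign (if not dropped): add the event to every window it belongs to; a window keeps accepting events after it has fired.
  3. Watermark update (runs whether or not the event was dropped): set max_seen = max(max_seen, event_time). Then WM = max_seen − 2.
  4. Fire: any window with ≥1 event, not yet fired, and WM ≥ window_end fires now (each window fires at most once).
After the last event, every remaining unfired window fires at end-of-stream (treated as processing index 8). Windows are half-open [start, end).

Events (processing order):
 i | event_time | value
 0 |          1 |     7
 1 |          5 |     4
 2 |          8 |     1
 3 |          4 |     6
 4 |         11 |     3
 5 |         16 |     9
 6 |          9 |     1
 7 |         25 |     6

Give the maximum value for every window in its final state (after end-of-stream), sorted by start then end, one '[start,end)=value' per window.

i=0 t=1 v=7: → [1,7); WM=-1
i=1 t=5 v=4: → [1,11); WM=3
i=2 t=8 v=1: → [1,14); WM=6
i=3 t=4 v=6: DROP (t<6-1); WM=6
i=4 t=11 v=3: → [1,17); WM=9
i=5 t=16 v=9: → [1,22); WM=14
i=6 t=9 v=1: DROP (t<14-1); WM=14
i=7 t=25 v=6: → [25,31); WM=23

[1,22)=9 [25,31)=6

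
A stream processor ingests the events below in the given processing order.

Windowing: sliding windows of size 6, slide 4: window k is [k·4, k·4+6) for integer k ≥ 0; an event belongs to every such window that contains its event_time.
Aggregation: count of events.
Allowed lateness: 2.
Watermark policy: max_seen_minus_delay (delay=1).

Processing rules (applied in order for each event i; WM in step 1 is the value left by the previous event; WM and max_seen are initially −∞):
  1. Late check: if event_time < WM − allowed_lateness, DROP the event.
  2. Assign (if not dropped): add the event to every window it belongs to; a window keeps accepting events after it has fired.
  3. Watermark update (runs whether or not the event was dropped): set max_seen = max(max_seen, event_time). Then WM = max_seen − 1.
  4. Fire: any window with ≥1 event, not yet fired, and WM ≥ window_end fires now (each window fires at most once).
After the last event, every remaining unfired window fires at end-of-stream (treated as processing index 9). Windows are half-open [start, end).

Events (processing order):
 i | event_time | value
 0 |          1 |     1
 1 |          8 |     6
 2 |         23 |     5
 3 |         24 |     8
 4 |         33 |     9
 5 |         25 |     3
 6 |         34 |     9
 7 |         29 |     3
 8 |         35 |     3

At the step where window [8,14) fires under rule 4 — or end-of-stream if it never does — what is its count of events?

1

i=0 t=1 v=1: → [0,6); WM=0
i=1 t=8 v=6: → [8,14),[4,10); WM=7; [0,6) fires=1
i=2 t=23 v=5: → [20,26); WM=22; [4,10) fires=1 [8,14) fires=1
i=3 t=24 v=8: → [24,30),[20,26); WM=23
i=4 t=33 v=9: → [32,38),[28,34); WM=32; [20,26) fires=2 [24,30) fires=1
i=5 t=25 v=3: DROP (t<32-2); WM=32
i=6 t=34 v=9: → [32,38); WM=33
i=7 t=29 v=3: DROP (t<33-2); WM=33
i=8 t=35 v=3: → [32,38); WM=34; [28,34) fires=1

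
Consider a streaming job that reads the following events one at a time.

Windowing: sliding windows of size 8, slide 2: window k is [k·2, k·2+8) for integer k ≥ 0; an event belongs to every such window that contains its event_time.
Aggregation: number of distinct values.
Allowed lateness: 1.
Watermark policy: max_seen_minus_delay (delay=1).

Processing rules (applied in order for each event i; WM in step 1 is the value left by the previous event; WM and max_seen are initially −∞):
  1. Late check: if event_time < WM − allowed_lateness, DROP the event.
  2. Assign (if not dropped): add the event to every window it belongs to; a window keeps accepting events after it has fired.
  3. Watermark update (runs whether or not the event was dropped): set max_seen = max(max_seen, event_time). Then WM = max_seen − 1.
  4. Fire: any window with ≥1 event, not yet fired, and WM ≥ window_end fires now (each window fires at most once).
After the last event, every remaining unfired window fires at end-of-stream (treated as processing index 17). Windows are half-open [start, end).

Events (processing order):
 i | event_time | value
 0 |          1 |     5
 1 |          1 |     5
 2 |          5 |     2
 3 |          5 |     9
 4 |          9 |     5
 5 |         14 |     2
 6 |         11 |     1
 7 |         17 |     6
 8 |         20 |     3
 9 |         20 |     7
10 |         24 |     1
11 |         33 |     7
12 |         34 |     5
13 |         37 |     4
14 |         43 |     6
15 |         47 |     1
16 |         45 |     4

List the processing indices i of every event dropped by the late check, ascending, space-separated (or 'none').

6

i=0 t=1 v=5: → [0,8); WM=0
i=1 t=1 v=5: → [0,8); WM=0
i=2 t=5 v=2: → [4,12),[2,10),[0,8); WM=4
i=3 t=5 v=9: → [4,12),[2,10),[0,8); WM=4
i=4 t=9 v=5: → [8,16),[6,14),[4,12),[2,10); WM=8; [0,8) fires=3
i=5 t=14 v=2: → [14,22),[12,20),[10,18),[8,16); WM=13; [2,10) fires=3 [4,12) fires=3
i=6 t=11 v=1: DROP (t<13-1); WM=13
i=7 t=17 v=6: → [16,24),[14,22),[12,20),[10,18); WM=16; [6,14) fires=1 [8,16) fires=2
i=8 t=20 v=3: → [20,28),[18,26),[16,24),[14,22); WM=19; [10,18) fires=2
i=9 t=20 v=7: → [20,28),[18,26),[16,24),[14,22); WM=19
i=10 t=24 v=1: → [24,32),[22,30),[20,28),[18,26); WM=23; [12,20) fires=2 [14,22) fires=4
i=11 t=33 v=7: → [32,40),[30,38),[28,36),[26,34); WM=32; [16,24) fires=3 [18,26) fires=3 [20,28) fires=3 [22,30) fires=1 [24,32) fires=1
i=12 t=34 v=5: → [34,42),[32,40),[30,38),[28,36); WM=33
i=13 t=37 v=4: → [36,44),[34,42),[32,40),[30,38); WM=36; [26,34) fires=1 [28,36) fires=2
i=14 t=43 v=6: → [42,50),[40,48),[38,46),[36,44); WM=42; [30,38) fires=3 [32,40) fires=3 [34,42) fires=2
i=15 t=47 v=1: → [46,54),[44,52),[42,50),[40,48); WM=46; [36,44) fires=2 [38,46) fires=1
i=16 t=45 v=4: → [44,52),[42,50),[40,48),[38,46); WM=46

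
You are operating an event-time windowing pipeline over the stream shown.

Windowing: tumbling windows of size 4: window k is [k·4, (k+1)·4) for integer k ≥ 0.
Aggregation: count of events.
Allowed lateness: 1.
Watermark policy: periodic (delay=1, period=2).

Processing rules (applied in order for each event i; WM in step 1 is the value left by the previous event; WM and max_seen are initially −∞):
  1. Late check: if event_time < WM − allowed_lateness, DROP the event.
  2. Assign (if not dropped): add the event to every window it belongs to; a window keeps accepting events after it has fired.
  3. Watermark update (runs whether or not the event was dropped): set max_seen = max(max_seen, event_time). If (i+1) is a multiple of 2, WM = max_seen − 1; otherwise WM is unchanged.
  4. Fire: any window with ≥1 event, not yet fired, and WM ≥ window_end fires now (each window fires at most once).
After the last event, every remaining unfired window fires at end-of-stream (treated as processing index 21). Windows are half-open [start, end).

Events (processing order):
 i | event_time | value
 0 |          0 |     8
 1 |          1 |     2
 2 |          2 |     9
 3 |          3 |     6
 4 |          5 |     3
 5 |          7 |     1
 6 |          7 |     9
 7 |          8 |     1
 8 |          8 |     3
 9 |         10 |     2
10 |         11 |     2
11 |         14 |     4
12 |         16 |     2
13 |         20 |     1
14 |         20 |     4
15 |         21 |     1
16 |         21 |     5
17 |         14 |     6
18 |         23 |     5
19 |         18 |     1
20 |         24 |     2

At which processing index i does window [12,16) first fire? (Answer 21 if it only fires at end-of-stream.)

i=0 t=0 v=8: → [0,4); WM=−∞
i=1 t=1 v=2: → [0,4); WM=0
i=2 t=2 v=9: → [0,4); WM=0
i=3 t=3 v=6: → [0,4); WM=2
i=4 t=5 v=3: → [4,8); WM=2
i=5 t=7 v=1: → [4,8); WM=6; [0,4) fires=4
i=6 t=7 v=9: → [4,8); WM=6
i=7 t=8 v=1: → [8,12); WM=7
i=8 t=8 v=3: → [8,12); WM=7
i=9 t=10 v=2: → [8,12); WM=9; [4,8) fires=3
i=10 t=11 v=2: → [8,12); WM=9
i=11 t=14 v=4: → [12,16); WM=13; [8,12) fires=4
i=12 t=16 v=2: → [16,20); WM=13
i=13 t=20 v=1: → [20,24); WM=19; [12,16) fires=1
i=14 t=20 v=4: → [20,24); WM=19
i=15 t=21 v=1: → [20,24); WM=20; [16,20) fires=1
i=16 t=21 v=5: → [20,24); WM=20
i=17 t=14 v=6: DROP (t<20-1); WM=20
i=18 t=23 v=5: → [20,24); WM=20
i=19 t=18 v=1: DROP (t<20-1); WM=22
i=20 t=24 v=2: → [24,28); WM=22

13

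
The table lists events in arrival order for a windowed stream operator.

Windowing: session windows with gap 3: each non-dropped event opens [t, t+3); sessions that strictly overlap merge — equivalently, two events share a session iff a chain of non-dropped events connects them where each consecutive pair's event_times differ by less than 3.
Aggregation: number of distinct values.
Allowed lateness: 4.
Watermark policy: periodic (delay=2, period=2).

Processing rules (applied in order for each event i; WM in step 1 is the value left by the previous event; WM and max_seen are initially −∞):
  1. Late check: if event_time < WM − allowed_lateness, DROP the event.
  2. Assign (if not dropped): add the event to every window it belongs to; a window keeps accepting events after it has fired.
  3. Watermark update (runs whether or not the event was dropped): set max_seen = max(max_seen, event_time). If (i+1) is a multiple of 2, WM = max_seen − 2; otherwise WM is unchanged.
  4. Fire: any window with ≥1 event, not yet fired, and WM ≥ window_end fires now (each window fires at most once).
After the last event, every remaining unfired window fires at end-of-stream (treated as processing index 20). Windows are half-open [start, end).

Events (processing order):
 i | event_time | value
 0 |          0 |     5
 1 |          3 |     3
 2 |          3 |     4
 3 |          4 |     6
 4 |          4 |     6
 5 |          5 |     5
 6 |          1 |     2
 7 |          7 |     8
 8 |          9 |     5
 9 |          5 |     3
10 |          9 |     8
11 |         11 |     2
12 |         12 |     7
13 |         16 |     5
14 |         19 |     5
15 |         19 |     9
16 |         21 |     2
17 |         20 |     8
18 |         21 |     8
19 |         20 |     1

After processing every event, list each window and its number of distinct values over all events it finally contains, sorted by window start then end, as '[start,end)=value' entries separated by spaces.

[0,15)=7 [16,19)=1 [19,24)=5

i=0 t=0 v=5: → [0,3); WM=−∞
i=1 t=3 v=3: → [3,6); WM=1
i=2 t=3 v=4: → [3,6); WM=1
i=3 t=4 v=6: → [3,7); WM=2
i=4 t=4 v=6: → [3,7); WM=2
i=5 t=5 v=5: → [3,8); WM=3
i=6 t=1 v=2: → [0,8); WM=3
i=7 t=7 v=8: → [0,10); WM=5
i=8 t=9 v=5: → [0,12); WM=5
i=9 t=5 v=3: → [0,12); WM=7
i=10 t=9 v=8: → [0,12); WM=7
i=11 t=11 v=2: → [0,14); WM=9
i=12 t=12 v=7: → [0,15); WM=9
i=13 t=16 v=5: → [16,19); WM=14
i=14 t=19 v=5: → [19,22); WM=14
i=15 t=19 v=9: → [19,22); WM=17
i=16 t=21 v=2: → [19,24); WM=17
i=17 t=20 v=8: → [19,24); WM=19
i=18 t=21 v=8: → [19,24); WM=19
i=19 t=20 v=1: → [19,24); WM=19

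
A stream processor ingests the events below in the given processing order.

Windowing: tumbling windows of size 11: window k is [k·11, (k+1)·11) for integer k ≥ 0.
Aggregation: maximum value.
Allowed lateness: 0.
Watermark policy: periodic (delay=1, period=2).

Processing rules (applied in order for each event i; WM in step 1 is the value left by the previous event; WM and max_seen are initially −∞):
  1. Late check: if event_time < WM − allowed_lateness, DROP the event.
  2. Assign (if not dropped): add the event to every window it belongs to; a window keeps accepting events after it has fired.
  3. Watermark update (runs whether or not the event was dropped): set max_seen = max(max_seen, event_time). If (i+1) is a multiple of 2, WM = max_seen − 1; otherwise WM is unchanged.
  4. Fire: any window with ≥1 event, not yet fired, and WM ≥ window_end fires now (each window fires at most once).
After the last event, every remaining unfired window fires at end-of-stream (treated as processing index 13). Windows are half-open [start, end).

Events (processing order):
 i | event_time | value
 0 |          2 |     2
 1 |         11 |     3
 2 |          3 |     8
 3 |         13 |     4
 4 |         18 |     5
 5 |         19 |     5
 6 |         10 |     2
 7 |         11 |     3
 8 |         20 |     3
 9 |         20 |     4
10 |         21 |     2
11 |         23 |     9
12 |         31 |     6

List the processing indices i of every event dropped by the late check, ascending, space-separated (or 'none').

2 6 7

i=0 t=2 v=2: → [0,11); WM=−∞
i=1 t=11 v=3: → [11,22); WM=10
i=2 t=3 v=8: DROP (t<10-0); WM=10
i=3 t=13 v=4: → [11,22); WM=12; [0,11) fires=2
i=4 t=18 v=5: → [11,22); WM=12
i=5 t=19 v=5: → [11,22); WM=18
i=6 t=10 v=2: DROP (t<18-0); WM=18
i=7 t=11 v=3: DROP (t<18-0); WM=18
i=8 t=20 v=3: → [11,22); WM=18
i=9 t=20 v=4: → [11,22); WM=19
i=10 t=21 v=2: → [11,22); WM=19
i=11 t=23 v=9: → [22,33); WM=22; [11,22) fires=5
i=12 t=31 v=6: → [22,33); WM=22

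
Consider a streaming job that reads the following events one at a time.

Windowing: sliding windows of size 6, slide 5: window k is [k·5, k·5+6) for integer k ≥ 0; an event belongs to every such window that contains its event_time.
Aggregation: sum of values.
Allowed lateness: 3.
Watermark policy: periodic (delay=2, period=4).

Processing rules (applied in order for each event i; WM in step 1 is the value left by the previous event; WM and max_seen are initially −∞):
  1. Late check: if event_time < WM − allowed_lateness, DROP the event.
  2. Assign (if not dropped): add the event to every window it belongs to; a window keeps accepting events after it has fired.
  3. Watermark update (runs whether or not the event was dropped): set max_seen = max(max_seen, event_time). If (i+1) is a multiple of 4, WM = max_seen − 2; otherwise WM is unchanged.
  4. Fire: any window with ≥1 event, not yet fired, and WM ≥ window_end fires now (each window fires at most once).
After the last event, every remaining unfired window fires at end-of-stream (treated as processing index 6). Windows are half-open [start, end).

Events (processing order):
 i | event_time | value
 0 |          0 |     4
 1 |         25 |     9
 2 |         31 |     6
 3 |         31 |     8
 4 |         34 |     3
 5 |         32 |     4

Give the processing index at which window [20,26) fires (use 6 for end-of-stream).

i=0 t=0 v=4: → [0,6); WM=−∞
i=1 t=25 v=9: → [25,31),[20,26); WM=−∞
i=2 t=31 v=6: → [30,36); WM=−∞
i=3 t=31 v=8: → [30,36); WM=29; [0,6) fires=4 [20,26) fires=9
i=4 t=34 v=3: → [30,36); WM=29
i=5 t=32 v=4: → [30,36); WM=29

3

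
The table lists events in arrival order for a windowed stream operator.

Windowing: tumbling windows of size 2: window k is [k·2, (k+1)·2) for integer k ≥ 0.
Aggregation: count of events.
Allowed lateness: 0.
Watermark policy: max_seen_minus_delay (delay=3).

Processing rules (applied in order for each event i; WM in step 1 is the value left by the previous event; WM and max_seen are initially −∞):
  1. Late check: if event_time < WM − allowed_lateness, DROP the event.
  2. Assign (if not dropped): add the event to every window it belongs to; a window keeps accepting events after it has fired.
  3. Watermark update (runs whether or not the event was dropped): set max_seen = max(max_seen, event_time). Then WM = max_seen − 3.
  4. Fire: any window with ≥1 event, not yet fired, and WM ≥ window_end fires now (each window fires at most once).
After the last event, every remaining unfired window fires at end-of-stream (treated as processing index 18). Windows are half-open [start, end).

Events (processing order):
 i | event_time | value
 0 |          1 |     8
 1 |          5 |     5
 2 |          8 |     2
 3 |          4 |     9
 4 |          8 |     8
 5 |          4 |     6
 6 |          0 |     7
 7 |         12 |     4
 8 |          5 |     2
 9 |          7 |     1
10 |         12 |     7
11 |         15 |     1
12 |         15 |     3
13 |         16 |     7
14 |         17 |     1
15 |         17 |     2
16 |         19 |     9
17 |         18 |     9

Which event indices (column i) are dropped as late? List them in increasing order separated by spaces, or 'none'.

3 5 6 8 9

i=0 t=1 v=8: → [0,2); WM=-2
i=1 t=5 v=5: → [4,6); WM=2; [0,2) fires=1
i=2 t=8 v=2: → [8,10); WM=5
i=3 t=4 v=9: DROP (t<5-0); WM=5
i=4 t=8 v=8: → [8,10); WM=5
i=5 t=4 v=6: DROP (t<5-0); WM=5
i=6 t=0 v=7: DROP (t<5-0); WM=5
i=7 t=12 v=4: → [12,14); WM=9; [4,6) fires=1
i=8 t=5 v=2: DROP (t<9-0); WM=9
i=9 t=7 v=1: DROP (t<9-0); WM=9
i=10 t=12 v=7: → [12,14); WM=9
i=11 t=15 v=1: → [14,16); WM=12; [8,10) fires=2
i=12 t=15 v=3: → [14,16); WM=12
i=13 t=16 v=7: → [16,18); WM=13
i=14 t=17 v=1: → [16,18); WM=14; [12,14) fires=2
i=15 t=17 v=2: → [16,18); WM=14
i=16 t=19 v=9: → [18,20); WM=16; [14,16) fires=2
i=17 t=18 v=9: → [18,20); WM=16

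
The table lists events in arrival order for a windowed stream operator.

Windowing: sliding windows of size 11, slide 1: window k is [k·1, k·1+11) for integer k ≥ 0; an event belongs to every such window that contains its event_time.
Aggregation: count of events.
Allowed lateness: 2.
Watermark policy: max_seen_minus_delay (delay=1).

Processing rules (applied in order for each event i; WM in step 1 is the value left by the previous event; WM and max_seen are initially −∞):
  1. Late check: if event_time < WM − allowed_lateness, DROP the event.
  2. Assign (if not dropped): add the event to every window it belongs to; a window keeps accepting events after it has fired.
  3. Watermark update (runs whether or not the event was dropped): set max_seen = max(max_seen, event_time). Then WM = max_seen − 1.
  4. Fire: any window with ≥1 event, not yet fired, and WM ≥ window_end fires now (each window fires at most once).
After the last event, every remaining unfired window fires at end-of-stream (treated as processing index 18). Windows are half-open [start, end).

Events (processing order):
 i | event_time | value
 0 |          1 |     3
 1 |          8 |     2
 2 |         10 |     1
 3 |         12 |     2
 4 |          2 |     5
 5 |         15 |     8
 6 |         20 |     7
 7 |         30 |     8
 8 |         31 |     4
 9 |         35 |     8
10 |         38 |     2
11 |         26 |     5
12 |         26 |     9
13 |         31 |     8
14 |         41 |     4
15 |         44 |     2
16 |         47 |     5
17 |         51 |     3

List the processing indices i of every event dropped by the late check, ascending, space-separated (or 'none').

4 11 12 13

i=0 t=1 v=3: → [1,12),[0,11); WM=0
i=1 t=8 v=2: → [8,19),[7,18),[6,17),[5,16),[4,15),[3,14),[2,13),[1,12),[0,11); WM=7
i=2 t=10 v=1: → [10,21),[9,20),[8,19),[7,18),[6,17),[5,16),[4,15),[3,14),[2,13),[1,12),[0,11); WM=9
i=3 t=12 v=2: → [12,23),[11,22),[10,21),[9,20),[8,19),[7,18),[6,17),[5,16),[4,15),[3,14),[2,13); WM=11; [0,11) fires=3
i=4 t=2 v=5: DROP (t<11-2); WM=11
i=5 t=15 v=8: → [15,26),[14,25),[13,24),[12,23),[11,22),[10,21),[9,20),[8,19),[7,18),[6,17),[5,16); WM=14; [1,12) fires=3 [2,13) fires=3 [3,14) fires=3
i=6 t=20 v=7: → [20,31),[19,30),[18,29),[17,28),[16,27),[15,26),[14,25),[13,24),[12,23),[11,22),[10,21); WM=19; [4,15) fires=3 [5,16) fires=4 [6,17) fires=4 [7,18) fires=4 [8,19) fires=4
i=7 t=30 v=8: → [30,41),[29,40),[28,39),[27,38),[26,37),[25,36),[24,35),[23,34),[22,33),[21,32),[20,31); WM=29; [9,20) fires=3 [10,21) fires=4 [11,22) fires=3 [12,23) fires=3 [13,24) fires=2 [14,25) fires=2 [15,26) fires=2 [16,27) fires=1 [17,28) fires=1 [18,29) fires=1
i=8 t=31 v=4: → [31,42),[30,41),[29,40),[28,39),[27,38),[26,37),[25,36),[24,35),[23,34),[22,33),[21,32); WM=30; [19,30) fires=1
i=9 t=35 v=8: → [35,46),[34,45),[33,44),[32,43),[31,42),[30,41),[29,40),[28,39),[27,38),[26,37),[25,36); WM=34; [20,31) fires=2 [21,32) fires=2 [22,33) fires=2 [23,34) fires=2
i=10 t=38 v=2: → [38,49),[37,48),[36,47),[35,46),[34,45),[33,44),[32,43),[31,42),[30,41),[29,40),[28,39); WM=37; [24,35) fires=2 [25,36) fires=3 [26,37) fires=3
i=11 t=26 v=5: DROP (t<37-2); WM=37
i=12 t=26 v=9: DROP (t<37-2); WM=37
i=13 t=31 v=8: DROP (t<37-2); WM=37
i=14 t=41 v=4: → [41,52),[40,51),[39,50),[38,49),[37,48),[36,47),[35,46),[34,45),[33,44),[32,43),[31,42); WM=40; [27,38) fires=3 [28,39) fires=4 [29,40) fires=4
i=15 t=44 v=2: → [44,55),[43,54),[42,53),[41,52),[40,51),[39,50),[38,49),[37,48),[36,47),[35,46),[34,45); WM=43; [30,41) fires=4 [31,42) fires=4 [32,43) fires=3
i=16 t=47 v=5: → [47,58),[46,57),[45,56),[44,55),[43,54),[42,53),[41,52),[40,51),[39,50),[38,49),[37,48); WM=46; [33,44) fires=3 [34,45) fires=4 [35,46) fires=4
i=17 t=51 v=3: → [51,62),[50,61),[49,60),[48,59),[47,58),[46,57),[45,56),[44,55),[43,54),[42,53),[41,52); WM=50; [36,47) fires=3 [37,48) fires=4 [38,49) fires=4 [39,50) fires=3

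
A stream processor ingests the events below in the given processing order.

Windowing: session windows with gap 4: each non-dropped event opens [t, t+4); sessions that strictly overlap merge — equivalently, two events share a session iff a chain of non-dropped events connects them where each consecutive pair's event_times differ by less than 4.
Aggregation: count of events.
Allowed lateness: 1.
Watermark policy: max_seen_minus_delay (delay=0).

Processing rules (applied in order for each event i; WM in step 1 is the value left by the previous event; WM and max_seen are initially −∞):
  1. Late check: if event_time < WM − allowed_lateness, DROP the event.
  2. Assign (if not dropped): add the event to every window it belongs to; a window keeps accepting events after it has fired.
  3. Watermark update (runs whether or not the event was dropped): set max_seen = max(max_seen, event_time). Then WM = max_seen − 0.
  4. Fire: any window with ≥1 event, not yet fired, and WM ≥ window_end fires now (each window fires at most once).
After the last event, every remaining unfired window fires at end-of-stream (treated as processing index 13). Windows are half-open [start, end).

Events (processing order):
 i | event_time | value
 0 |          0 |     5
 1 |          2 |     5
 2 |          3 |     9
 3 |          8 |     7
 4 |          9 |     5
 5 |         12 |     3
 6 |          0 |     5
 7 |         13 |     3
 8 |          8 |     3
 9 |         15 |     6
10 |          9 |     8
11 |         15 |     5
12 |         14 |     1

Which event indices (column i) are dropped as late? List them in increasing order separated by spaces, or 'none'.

6 8 10

i=0 t=0 v=5: → [0,4); WM=0
i=1 t=2 v=5: → [0,6); WM=2
i=2 t=3 v=9: → [0,7); WM=3
i=3 t=8 v=7: → [8,12); WM=8
i=4 t=9 v=5: → [8,13); WM=9
i=5 t=12 v=3: → [8,16); WM=12
i=6 t=0 v=5: DROP (t<12-1); WM=12
i=7 t=13 v=3: → [8,17); WM=13
i=8 t=8 v=3: DROP (t<13-1); WM=13
i=9 t=15 v=6: → [8,19); WM=15
i=10 t=9 v=8: DROP (t<15-1); WM=15
i=11 t=15 v=5: → [8,19); WM=15
i=12 t=14 v=1: → [8,19); WM=15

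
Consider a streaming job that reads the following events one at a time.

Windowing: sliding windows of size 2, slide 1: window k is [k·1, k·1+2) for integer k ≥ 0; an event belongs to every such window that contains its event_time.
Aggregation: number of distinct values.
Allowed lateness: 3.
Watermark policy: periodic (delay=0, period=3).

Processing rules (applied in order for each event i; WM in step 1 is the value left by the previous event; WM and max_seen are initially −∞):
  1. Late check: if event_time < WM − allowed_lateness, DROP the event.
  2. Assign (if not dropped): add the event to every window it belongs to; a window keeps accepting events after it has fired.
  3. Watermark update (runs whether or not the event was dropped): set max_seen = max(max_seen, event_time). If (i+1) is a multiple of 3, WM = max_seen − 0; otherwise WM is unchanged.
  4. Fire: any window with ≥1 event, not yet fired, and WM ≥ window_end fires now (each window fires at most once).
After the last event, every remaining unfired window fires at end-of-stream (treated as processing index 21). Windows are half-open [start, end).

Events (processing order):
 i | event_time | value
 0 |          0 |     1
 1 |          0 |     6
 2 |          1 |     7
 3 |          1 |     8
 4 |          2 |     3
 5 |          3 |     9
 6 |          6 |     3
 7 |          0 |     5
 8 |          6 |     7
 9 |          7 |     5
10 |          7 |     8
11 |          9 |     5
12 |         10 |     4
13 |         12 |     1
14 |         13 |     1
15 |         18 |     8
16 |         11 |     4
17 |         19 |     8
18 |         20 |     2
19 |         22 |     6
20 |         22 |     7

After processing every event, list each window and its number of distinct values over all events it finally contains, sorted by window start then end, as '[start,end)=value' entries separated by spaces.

i=0 t=0 v=1: → [0,2); WM=−∞
i=1 t=0 v=6: → [0,2); WM=−∞
i=2 t=1 v=7: → [1,3),[0,2); WM=1
i=3 t=1 v=8: → [1,3),[0,2); WM=1
i=4 t=2 v=3: → [2,4),[1,3); WM=1
i=5 t=3 v=9: → [3,5),[2,4); WM=3; [0,2) fires=4 [1,3) fires=3
i=6 t=6 v=3: → [6,8),[5,7); WM=3
i=7 t=0 v=5: → [0,2); WM=3
i=8 t=6 v=7: → [6,8),[5,7); WM=6; [2,4) fires=2 [3,5) fires=1
i=9 t=7 v=5: → [7,9),[6,8); WM=6
i=10 t=7 v=8: → [7,9),[6,8); WM=6
i=11 t=9 v=5: → [9,11),[8,10); WM=9; [5,7) fires=2 [6,8) fires=4 [7,9) fires=2
i=12 t=10 v=4: → [10,12),[9,11); WM=9
i=13 t=12 v=1: → [12,14),[11,13); WM=9
i=14 t=13 v=1: → [13,15),[12,14); WM=13; [8,10) fires=1 [9,11) fires=2 [10,12) fires=1 [11,13) fires=1
i=15 t=18 v=8: → [18,20),[17,19); WM=13
i=16 t=11 v=4: → [11,13),[10,12); WM=13
i=17 t=19 v=8: → [19,21),[18,20); WM=19; [12,14) fires=1 [13,15) fires=1 [17,19) fires=1
i=18 t=20 v=2: → [20,22),[19,21); WM=19
i=19 t=22 v=6: → [22,24),[21,23); WM=19
i=20 t=22 v=7: → [22,24),[21,23); WM=22; [18,20) fires=1 [19,21) fires=2 [20,22) fires=1

[0,2)=5 [1,3)=3 [2,4)=2 [3,5)=1 [5,7)=2 [6,8)=4 [7,9)=2 [8,10)=1 [9,11)=2 [10,12)=1 [11,13)=2 [12,14)=1 [13,15)=1 [17,19)=1 [18,20)=1 [19,21)=2 [20,22)=1 [21,23)=2 [22,24)=2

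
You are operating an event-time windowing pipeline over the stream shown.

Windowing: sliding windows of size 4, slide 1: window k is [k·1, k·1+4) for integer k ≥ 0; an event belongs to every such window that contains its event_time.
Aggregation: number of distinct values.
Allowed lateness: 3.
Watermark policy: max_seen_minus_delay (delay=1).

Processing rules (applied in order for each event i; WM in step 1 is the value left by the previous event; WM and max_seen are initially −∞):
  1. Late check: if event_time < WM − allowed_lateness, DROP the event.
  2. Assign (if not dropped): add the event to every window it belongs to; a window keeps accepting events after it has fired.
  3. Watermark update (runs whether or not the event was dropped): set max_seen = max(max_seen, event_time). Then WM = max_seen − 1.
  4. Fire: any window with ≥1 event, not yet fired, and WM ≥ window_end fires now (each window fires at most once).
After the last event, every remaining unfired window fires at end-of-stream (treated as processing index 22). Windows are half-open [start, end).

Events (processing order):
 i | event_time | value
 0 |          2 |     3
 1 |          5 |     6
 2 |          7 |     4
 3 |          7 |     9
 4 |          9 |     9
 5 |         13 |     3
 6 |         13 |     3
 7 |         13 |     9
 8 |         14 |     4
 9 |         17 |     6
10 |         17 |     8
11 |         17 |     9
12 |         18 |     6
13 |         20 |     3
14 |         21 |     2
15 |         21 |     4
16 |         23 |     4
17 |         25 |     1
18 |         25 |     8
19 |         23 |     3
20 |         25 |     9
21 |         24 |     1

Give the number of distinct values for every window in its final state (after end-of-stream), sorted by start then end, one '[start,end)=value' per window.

i=0 t=2 v=3: → [2,6),[1,5),[0,4); WM=1
i=1 t=5 v=6: → [5,9),[4,8),[3,7),[2,6); WM=4; [0,4) fires=1
i=2 t=7 v=4: → [7,11),[6,10),[5,9),[4,8); WM=6; [1,5) fires=1 [2,6) fires=2
i=3 t=7 v=9: → [7,11),[6,10),[5,9),[4,8); WM=6
i=4 t=9 v=9: → [9,13),[8,12),[7,11),[6,10); WM=8; [3,7) fires=1 [4,8) fires=3
i=5 t=13 v=3: → [13,17),[12,16),[11,15),[10,14); WM=12; [5,9) fires=3 [6,10) fires=2 [7,11) fires=2 [8,12) fires=1
i=6 t=13 v=3: → [13,17),[12,16),[11,15),[10,14); WM=12
i=7 t=13 v=9: → [13,17),[12,16),[11,15),[10,14); WM=12
i=8 t=14 v=4: → [14,18),[13,17),[12,16),[11,15); WM=13; [9,13) fires=1
i=9 t=17 v=6: → [17,21),[16,20),[15,19),[14,18); WM=16; [10,14) fires=2 [11,15) fires=3 [12,16) fires=3
i=10 t=17 v=8: → [17,21),[16,20),[15,19),[14,18); WM=16
i=11 t=17 v=9: → [17,21),[16,20),[15,19),[14,18); WM=16
i=12 t=18 v=6: → [18,22),[17,21),[16,20),[15,19); WM=17; [13,17) fires=3
i=13 t=20 v=3: → [20,24),[19,23),[18,22),[17,21); WM=19; [14,18) fires=4 [15,19) fires=3
i=14 t=21 v=2: → [21,25),[20,24),[19,23),[18,22); WM=20; [16,20) fires=3
i=15 t=21 v=4: → [21,25),[20,24),[19,23),[18,22); WM=20
i=16 t=23 v=4: → [23,27),[22,26),[21,25),[20,24); WM=22; [17,21) fires=4 [18,22) fires=4
i=17 t=25 v=1: → [25,29),[24,28),[23,27),[22,26); WM=24; [19,23) fires=3 [20,24) fires=3
i=18 t=25 v=8: → [25,29),[24,28),[23,27),[22,26); WM=24
i=19 t=23 v=3: → [23,27),[22,26),[21,25),[20,24); WM=24
i=20 t=25 v=9: → [25,29),[24,28),[23,27),[22,26); WM=24
i=21 t=24 v=1: → [24,28),[23,27),[22,26),[21,25); WM=24

[0,4)=1 [1,5)=1 [2,6)=2 [3,7)=1 [4,8)=3 [5,9)=3 [6,10)=2 [7,11)=2 [8,12)=1 [9,13)=1 [10,14)=2 [11,15)=3 [12,16)=3 [13,17)=3 [14,18)=4 [15,19)=3 [16,20)=3 [17,21)=4 [18,22)=4 [19,23)=3 [20,24)=3 [21,25)=4 [22,26)=5 [23,27)=5 [24,28)=3 [25,29)=3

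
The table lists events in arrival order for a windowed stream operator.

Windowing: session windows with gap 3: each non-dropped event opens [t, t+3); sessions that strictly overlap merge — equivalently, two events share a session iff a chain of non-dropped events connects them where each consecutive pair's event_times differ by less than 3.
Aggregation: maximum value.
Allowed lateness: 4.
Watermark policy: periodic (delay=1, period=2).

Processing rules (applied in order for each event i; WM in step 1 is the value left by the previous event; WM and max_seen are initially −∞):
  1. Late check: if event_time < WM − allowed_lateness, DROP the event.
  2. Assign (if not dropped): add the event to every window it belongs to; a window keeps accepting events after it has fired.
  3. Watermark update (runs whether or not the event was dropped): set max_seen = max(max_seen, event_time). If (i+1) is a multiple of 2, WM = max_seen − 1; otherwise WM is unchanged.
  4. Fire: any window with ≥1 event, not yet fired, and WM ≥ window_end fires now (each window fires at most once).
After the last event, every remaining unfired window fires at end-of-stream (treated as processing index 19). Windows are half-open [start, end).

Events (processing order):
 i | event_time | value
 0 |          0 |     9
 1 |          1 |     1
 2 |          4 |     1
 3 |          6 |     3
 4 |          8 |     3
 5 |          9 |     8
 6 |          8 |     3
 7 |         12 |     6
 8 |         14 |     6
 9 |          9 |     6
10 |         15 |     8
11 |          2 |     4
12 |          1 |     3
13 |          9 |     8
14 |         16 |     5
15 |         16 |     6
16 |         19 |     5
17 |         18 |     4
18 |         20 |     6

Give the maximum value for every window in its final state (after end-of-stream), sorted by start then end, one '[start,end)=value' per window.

[0,4)=9 [4,12)=8 [12,23)=8

i=0 t=0 v=9: → [0,3); WM=−∞
i=1 t=1 v=1: → [0,4); WM=0
i=2 t=4 v=1: → [4,7); WM=0
i=3 t=6 v=3: → [4,9); WM=5
i=4 t=8 v=3: → [4,11); WM=5
i=5 t=9 v=8: → [4,12); WM=8
i=6 t=8 v=3: → [4,12); WM=8
i=7 t=12 v=6: → [12,15); WM=11
i=8 t=14 v=6: → [12,17); WM=11
i=9 t=9 v=6: → [4,12); WM=13
i=10 t=15 v=8: → [12,18); WM=13
i=11 t=2 v=4: DROP (t<13-4); WM=14
i=12 t=1 v=3: DROP (t<14-4); WM=14
i=13 t=9 v=8: DROP (t<14-4); WM=14
i=14 t=16 v=5: → [12,19); WM=14
i=15 t=16 v=6: → [12,19); WM=15
i=16 t=19 v=5: → [19,22); WM=15
i=17 t=18 v=4: → [12,22); WM=18
i=18 t=20 v=6: → [12,23); WM=18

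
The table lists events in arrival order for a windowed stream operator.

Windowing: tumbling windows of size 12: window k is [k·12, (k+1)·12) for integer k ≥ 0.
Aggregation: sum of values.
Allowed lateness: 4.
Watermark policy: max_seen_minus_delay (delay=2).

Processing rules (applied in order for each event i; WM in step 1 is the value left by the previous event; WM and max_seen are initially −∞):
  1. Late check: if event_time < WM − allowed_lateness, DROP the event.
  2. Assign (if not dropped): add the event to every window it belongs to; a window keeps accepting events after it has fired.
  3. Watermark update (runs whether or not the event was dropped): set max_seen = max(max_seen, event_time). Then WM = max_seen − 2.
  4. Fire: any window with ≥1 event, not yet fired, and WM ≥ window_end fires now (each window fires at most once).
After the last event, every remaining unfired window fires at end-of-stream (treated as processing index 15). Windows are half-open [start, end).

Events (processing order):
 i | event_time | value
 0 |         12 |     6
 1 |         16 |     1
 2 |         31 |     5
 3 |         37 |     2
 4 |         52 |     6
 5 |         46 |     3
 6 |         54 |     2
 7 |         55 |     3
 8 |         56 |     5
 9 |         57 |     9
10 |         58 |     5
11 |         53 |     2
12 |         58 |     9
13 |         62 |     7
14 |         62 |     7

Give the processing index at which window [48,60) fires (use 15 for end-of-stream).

i=0 t=12 v=6: → [12,24); WM=10
i=1 t=16 v=1: → [12,24); WM=14
i=2 t=31 v=5: → [24,36); WM=29; [12,24) fires=7
i=3 t=37 v=2: → [36,48); WM=35
i=4 t=52 v=6: → [48,60); WM=50; [24,36) fires=5 [36,48) fires=2
i=5 t=46 v=3: → [36,48); WM=50
i=6 t=54 v=2: → [48,60); WM=52
i=7 t=55 v=3: → [48,60); WM=53
i=8 t=56 v=5: → [48,60); WM=54
i=9 t=57 v=9: → [48,60); WM=55
i=10 t=58 v=5: → [48,60); WM=56
i=11 t=53 v=2: → [48,60); WM=56
i=12 t=58 v=9: → [48,60); WM=56
i=13 t=62 v=7: → [60,72); WM=60; [48,60) fires=41
i=14 t=62 v=7: → [60,72); WM=60

13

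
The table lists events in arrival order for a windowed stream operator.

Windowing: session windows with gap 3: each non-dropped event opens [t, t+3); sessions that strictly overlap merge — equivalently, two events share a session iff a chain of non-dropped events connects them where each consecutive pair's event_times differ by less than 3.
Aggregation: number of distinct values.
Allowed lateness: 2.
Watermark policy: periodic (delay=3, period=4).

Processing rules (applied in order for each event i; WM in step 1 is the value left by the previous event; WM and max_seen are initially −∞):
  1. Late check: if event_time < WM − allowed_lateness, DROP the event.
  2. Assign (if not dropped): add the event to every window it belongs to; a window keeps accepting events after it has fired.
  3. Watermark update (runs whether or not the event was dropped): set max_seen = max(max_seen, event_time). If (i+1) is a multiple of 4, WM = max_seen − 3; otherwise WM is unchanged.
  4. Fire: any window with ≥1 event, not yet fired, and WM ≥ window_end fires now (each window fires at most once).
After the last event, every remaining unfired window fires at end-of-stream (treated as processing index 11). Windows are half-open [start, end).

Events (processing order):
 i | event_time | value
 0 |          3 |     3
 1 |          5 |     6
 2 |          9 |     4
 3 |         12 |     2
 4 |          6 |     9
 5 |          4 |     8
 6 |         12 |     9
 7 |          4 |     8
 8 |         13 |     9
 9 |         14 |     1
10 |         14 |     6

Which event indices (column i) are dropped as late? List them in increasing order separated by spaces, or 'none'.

i=0 t=3 v=3: → [3,6); WM=−∞
i=1 t=5 v=6: → [3,8); WM=−∞
i=2 t=9 v=4: → [9,12); WM=−∞
i=3 t=12 v=2: → [12,15); WM=9
i=4 t=6 v=9: DROP (t<9-2); WM=9
i=5 t=4 v=8: DROP (t<9-2); WM=9
i=6 t=12 v=9: → [12,15); WM=9
i=7 t=4 v=8: DROP (t<9-2); WM=9
i=8 t=13 v=9: → [12,16); WM=9
i=9 t=14 v=1: → [12,17); WM=9
i=10 t=14 v=6: → [12,17); WM=9

4 5 7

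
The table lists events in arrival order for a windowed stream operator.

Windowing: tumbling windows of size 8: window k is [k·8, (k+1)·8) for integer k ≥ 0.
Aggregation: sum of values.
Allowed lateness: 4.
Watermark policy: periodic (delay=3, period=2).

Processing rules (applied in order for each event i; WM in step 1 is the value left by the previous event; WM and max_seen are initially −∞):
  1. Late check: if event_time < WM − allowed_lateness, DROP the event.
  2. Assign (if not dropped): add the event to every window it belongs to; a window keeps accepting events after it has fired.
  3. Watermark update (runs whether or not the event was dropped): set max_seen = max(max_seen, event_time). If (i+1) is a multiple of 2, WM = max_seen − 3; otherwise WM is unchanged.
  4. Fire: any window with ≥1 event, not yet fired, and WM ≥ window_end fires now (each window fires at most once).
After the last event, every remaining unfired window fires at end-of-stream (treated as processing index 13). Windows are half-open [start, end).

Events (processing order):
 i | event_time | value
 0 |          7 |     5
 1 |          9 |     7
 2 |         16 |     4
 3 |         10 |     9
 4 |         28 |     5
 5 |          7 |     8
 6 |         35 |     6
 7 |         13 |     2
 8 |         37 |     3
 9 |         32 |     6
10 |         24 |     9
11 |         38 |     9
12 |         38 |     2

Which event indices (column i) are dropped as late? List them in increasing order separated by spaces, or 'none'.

5 7 10

i=0 t=7 v=5: → [0,8); WM=−∞
i=1 t=9 v=7: → [8,16); WM=6
i=2 t=16 v=4: → [16,24); WM=6
i=3 t=10 v=9: → [8,16); WM=13; [0,8) fires=5
i=4 t=28 v=5: → [24,32); WM=13
i=5 t=7 v=8: DROP (t<13-4); WM=25; [8,16) fires=16 [16,24) fires=4
i=6 t=35 v=6: → [32,40); WM=25
i=7 t=13 v=2: DROP (t<25-4); WM=32; [24,32) fires=5
i=8 t=37 v=3: → [32,40); WM=32
i=9 t=32 v=6: → [32,40); WM=34
i=10 t=24 v=9: DROP (t<34-4); WM=34
i=11 t=38 v=9: → [32,40); WM=35
i=12 t=38 v=2: → [32,40); WM=35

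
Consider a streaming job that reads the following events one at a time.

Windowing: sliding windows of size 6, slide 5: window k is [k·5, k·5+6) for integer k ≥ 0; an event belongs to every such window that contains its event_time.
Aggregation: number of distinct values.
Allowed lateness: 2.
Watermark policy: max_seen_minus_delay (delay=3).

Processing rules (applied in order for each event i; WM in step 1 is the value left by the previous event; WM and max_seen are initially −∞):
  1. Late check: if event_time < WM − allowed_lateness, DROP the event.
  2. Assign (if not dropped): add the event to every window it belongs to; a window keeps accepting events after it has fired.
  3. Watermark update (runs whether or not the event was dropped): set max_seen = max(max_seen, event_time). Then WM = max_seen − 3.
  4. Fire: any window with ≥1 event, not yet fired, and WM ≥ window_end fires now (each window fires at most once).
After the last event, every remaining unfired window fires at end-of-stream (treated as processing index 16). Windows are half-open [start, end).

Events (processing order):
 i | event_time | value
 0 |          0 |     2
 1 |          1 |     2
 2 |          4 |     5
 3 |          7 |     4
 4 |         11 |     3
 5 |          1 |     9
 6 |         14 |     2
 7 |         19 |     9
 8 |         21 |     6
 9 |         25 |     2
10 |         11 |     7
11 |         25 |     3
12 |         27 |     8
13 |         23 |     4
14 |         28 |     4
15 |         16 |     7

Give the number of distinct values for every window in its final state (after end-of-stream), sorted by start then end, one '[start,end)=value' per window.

[0,6)=2 [5,11)=1 [10,16)=2 [15,21)=1 [20,26)=4 [25,31)=4

i=0 t=0 v=2: → [0,6); WM=-3
i=1 t=1 v=2: → [0,6); WM=-2
i=2 t=4 v=5: → [0,6); WM=1
i=3 t=7 v=4: → [5,11); WM=4
i=4 t=11 v=3: → [10,16); WM=8; [0,6) fires=2
i=5 t=1 v=9: DROP (t<8-2); WM=8
i=6 t=14 v=2: → [10,16); WM=11; [5,11) fires=1
i=7 t=19 v=9: → [15,21); WM=16; [10,16) fires=2
i=8 t=21 v=6: → [20,26); WM=18
i=9 t=25 v=2: → [25,31),[20,26); WM=22; [15,21) fires=1
i=10 t=11 v=7: DROP (t<22-2); WM=22
i=11 t=25 v=3: → [25,31),[20,26); WM=22
i=12 t=27 v=8: → [25,31); WM=24
i=13 t=23 v=4: → [20,26); WM=24
i=14 t=28 v=4: → [25,31); WM=25
i=15 t=16 v=7: DROP (t<25-2); WM=25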